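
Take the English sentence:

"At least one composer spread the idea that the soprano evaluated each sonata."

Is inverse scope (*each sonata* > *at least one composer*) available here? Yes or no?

*each sonata* is embedded in the complex NP *the idea that the soprano evaluated each sonata*.
A that-clause complement to a noun is an island; QR cannot cross the NP boundary.
Hence only narrow scope for *each sonata* (under *at least one composer*) survives.

No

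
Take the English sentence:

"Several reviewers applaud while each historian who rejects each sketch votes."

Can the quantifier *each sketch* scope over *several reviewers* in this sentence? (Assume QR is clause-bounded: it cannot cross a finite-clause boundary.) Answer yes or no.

No

Structurally, *each sketch* is inside the relative clause *who rejects each sketch*, which is itself inside the adjunct *while each historian who rejects each sketch votes*.
Nested islands: the RC island is itself inside an adjunct island, so wide scope is doubly excluded.
So the wide-scope reading for *each sketch* is blocked.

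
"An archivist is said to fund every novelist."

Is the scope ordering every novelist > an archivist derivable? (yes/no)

*every novelist* is the object of the infinitival complement of a raising predicate; raising infinitives are transparent for QR, so the two DPs are in effect clausemates.
With no island boundary between them, the object can take inverse scope over the subject via ordinary QR within the clause.
Both orderings are possible: *an archivist* > *every novelist* and *every novelist* > *an archivist*.

Yes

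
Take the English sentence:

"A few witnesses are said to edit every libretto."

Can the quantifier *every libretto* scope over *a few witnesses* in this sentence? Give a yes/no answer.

*every libretto* is inside a raising infinitive, which is transparent to QR (no CP barrier), so it behaves as a matrix argument.
Clause-internal QR can adjoin the lower DP above the subject, yielding the inverse reading.
The sentence is scopally ambiguous between *a few witnesses* > *every libretto* and *every libretto* > *a few witnesses*.

Yes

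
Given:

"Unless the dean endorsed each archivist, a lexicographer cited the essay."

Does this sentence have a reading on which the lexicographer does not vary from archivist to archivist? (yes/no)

The described interpretation is the *a lexicographer* > *each archivist* scoping.
Nothing needs to raise out of an island for *a lexicographer* > *each archivist*: *a lexicographer* takes scope from its matrix position over the clause containing *each archivist*.

Yes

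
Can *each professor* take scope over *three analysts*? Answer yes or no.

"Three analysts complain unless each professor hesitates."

No

The target quantifier *each professor* is part of the adjunct clause *unless each professor hesitates*.
Scope out of an adjunct clause is unavailable: QR respects the adjunct-island constraint.
Hence only narrow scope for *each professor* (under *three analysts*) survives.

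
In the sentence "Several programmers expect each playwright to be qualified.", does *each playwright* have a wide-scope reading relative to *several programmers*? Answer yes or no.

The ECM infinitive is scope-transparent — *each playwright* is free to raise above *several programmers*.
Clause-internal QR can adjoin the lower DP above the subject, yielding the inverse reading.

Yes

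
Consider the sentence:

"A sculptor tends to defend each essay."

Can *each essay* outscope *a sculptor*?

Yes

Raising constructions are monoclausal for scope purposes; *each essay* is not separated from *a sculptor* by any island.
Clause-internal QR can adjoin the lower DP above the subject, yielding the inverse reading.
Both orderings are possible: *a sculptor* > *each essay* and *each essay* > *a sculptor*.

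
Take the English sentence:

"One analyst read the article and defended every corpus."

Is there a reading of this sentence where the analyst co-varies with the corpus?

That reading corresponds to *every corpus* > *one analyst*.
*every corpus* sits inside one conjunct of the coordinate structure (*defended every corpus*).
QR out of a conjunct would have to apply non-ATB, which the CSC forbids.
So the wide-scope reading for *every corpus* is blocked.
(Only the surface reading survives: one fixed analyst with respect to all the relevant corpora.)

No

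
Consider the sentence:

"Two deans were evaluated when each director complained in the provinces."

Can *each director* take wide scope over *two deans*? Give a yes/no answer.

No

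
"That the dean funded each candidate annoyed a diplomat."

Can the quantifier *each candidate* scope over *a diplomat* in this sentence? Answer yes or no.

The target quantifier *each candidate* is part of the sentential subject *that the dean funded each candidate*.
The Sentential Subject Constraint rules out raising the quantifier out of the that-clause subject.
So the wide-scope reading for *each candidate* is blocked.

No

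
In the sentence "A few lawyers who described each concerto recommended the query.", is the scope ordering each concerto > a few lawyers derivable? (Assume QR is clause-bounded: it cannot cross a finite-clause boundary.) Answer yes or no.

No

The target quantifier *each concerto* is part of the relative clause *who described each concerto*.
The relative clause forms an island for QR, so the quantifier is confined to the head noun's restrictor.
*each concerto* is confined to the island and cannot take scope over *a few lawyers*.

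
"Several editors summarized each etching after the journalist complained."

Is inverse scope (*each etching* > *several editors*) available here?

Yes

*each etching* is a matrix argument; the adjunct is an island but the target quantifier is outside it.
Clause-internal QR can adjoin the lower DP above the subject, yielding the inverse reading.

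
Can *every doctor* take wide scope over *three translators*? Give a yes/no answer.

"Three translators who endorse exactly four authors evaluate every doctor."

*every doctor* is a matrix argument; only *three translators* is modified by the relative clause *who endorse exactly four authors*, so the RC island is irrelevant to the target quantifier.
No island intervenes, so both surface and inverse scope are derivable.
Both orderings are possible: *three translators* > *every doctor* and *every doctor* > *three translators*.

Yes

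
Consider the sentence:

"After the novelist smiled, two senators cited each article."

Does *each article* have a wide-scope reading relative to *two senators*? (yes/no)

The adjunct clause does not contain *each article*, which is the matrix object.
With no island boundary between them, the object can take inverse scope over the subject via ordinary QR within the clause.

Yes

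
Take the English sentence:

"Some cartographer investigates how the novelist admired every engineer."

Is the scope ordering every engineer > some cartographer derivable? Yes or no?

*every engineer* is embedded in the embedded question *how the novelist admired every engineer*.
QR across an interrogative CP boundary is ruled out as a wh-island violation.
So the wide-scope reading for *every engineer* is blocked.
(Only the surface reading survives: one fixed cartographer with respect to all the relevant engineers.)

No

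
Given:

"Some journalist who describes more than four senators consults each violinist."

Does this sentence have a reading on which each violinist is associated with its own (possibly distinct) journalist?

Yes

That reading corresponds to *each violinist* > *some journalist*.
*each violinist* is a matrix argument; only *some journalist* is modified by the relative clause *who describes more than four senators*, so the RC island is irrelevant to the target quantifier.
QR within a single clause is free, so the lower quantifier may take scope over the higher one.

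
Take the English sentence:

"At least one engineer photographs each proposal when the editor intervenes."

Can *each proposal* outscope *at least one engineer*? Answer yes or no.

Yes

*each proposal* is a matrix argument; the adjunct is an island but the target quantifier is outside it.
QR within a single clause is free, so the lower quantifier may take scope over the higher one.
The sentence is scopally ambiguous between *at least one engineer* > *each proposal* and *each proposal* > *at least one engineer*.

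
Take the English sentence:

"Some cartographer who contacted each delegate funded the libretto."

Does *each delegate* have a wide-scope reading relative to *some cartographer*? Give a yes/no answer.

No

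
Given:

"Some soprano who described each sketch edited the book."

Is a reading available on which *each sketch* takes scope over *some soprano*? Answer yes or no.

No

*each sketch* sits inside the relative clause *who described each sketch*.
Relative clauses block scope extraction: QR cannot target a position outside the modified NP.
So the wide-scope reading for *each sketch* is blocked.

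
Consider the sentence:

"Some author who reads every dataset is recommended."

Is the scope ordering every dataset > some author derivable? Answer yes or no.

No

The target quantifier *every dataset* is part of the relative clause *who reads every dataset*.
A relative clause is a scope island — quantifier raising cannot cross its boundary.
*every dataset* is confined to the island and cannot take scope over *some author*.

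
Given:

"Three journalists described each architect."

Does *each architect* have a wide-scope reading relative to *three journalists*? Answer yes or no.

*each architect* and *three journalists* are in the same minimal clause.
No island intervenes, so both surface and inverse scope are derivable.
The sentence is scopally ambiguous between *three journalists* > *each architect* and *each architect* > *three journalists*.

Yes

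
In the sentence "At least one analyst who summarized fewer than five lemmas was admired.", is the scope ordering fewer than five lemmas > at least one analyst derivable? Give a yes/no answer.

No

*fewer than five lemmas* sits inside the relative clause *who summarized fewer than five lemmas*.
The relative clause forms an island for QR, so the quantifier is confined to the head noun's restrictor.
Hence only narrow scope for *fewer than five lemmas* (under *at least one analyst*) survives.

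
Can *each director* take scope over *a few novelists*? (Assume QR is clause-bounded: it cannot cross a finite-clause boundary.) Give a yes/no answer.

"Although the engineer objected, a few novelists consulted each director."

Yes

Although there is an adjunct clause, *each director* is in the main clause, not inside the adjunct.
Ordinary QR to a clause-peripheral position gives the wide-scope LF for the lower DP.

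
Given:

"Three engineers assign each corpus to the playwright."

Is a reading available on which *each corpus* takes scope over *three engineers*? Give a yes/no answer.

Yes

*three engineers* and *each corpus* are co-arguments of the matrix verb, with nothing but a clause-internal boundary between them.
QR within a single clause is free, so the lower quantifier may take scope over the higher one.
The sentence is scopally ambiguous between *three engineers* > *each corpus* and *each corpus* > *three engineers*.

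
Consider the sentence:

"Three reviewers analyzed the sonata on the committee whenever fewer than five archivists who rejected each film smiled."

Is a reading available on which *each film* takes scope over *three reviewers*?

No

*each film* occurs within the relative clause *who rejected each film*, which is itself inside the adjunct *whenever fewer than five archivists who rejected each film smiled*.
Nested islands: the RC island is itself inside an adjunct island, so wide scope is doubly excluded.
So *each film* cannot raise high enough to outscope *three reviewers*; only the surface ordering *three reviewers* > *each film* is available.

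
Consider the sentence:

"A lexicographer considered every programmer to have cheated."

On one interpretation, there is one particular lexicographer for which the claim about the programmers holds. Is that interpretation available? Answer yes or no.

This is the *a lexicographer* > *every programmer* reading.
Surface scope (*a lexicographer* > *every programmer*) is always derivable; islands only block QR, not in-situ interpretation.

Yes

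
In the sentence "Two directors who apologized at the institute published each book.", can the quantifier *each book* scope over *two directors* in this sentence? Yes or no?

Yes

*each book* is a matrix argument; only *two directors* is modified by the relative clause *who apologized at the institute*, so the RC island is irrelevant to the target quantifier.
Ordinary QR to a clause-peripheral position gives the wide-scope LF for the lower DP.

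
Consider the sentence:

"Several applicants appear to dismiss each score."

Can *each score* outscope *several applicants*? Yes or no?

Yes

*each score* is the object of the infinitival complement of a raising predicate; raising infinitives are transparent for QR, so the two DPs are in effect clausemates.
No island intervenes, so both surface and inverse scope are derivable.
Both orderings are possible: *several applicants* > *each score* and *each score* > *several applicants*.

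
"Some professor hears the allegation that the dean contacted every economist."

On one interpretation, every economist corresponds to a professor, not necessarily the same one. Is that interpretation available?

No

That reading corresponds to *every economist* > *some professor*.
*every economist* occurs within the complex NP *the allegation that the dean contacted every economist*.
Since the clause is the complement of a nominal head, the CNPC blocks scope extraction.
So *every economist* cannot raise to a position above *some professor*.
(Only the surface reading survives: one fixed professor with respect to all the relevant economists.)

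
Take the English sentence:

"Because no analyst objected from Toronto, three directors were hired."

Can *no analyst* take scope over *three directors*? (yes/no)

The DP *no analyst* is contained in the adjunct clause *because no analyst objected from Toronto*.
The adjunct-island constraint bars QR out of an adverbial clause.
*no analyst* > *three directors* would require crossing that boundary, which is illicit.

No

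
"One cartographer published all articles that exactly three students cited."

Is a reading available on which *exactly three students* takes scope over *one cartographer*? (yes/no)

No

The target quantifier *exactly three students* is part of the relative clause *that exactly three students cited* modifying *all articles*.
The relative clause forms an island for QR, so the quantifier is confined to the head noun's restrictor.
So the wide-scope reading for *exactly three students* is blocked.
(Only the surface reading survives: one fixed cartographer with respect to all the relevant students.)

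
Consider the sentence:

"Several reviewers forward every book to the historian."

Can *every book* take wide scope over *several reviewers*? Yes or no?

Yes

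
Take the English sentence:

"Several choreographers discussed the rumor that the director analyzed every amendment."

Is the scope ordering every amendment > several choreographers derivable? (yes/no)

*every amendment* occurs within the complex NP *the rumor that the director analyzed every amendment*.
The Complex NP Constraint bars QR out of the complement clause of a noun.
So the wide-scope reading for *every amendment* is blocked.

No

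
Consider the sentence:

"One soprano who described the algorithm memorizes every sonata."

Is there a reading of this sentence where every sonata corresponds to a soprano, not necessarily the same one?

Yes

That reading corresponds to *every sonata* > *one soprano*.
The relative clause *who described the algorithm* modifies *one soprano*, but *every sonata* is not inside that relative clause — it is an argument of the matrix verb.
Ordinary QR to a clause-peripheral position gives the wide-scope LF for the lower DP.
Both orderings are possible: *one soprano* > *every sonata* and *every sonata* > *one soprano*.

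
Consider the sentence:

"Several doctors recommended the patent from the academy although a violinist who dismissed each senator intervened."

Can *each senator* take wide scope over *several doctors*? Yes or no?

The DP *each senator* is contained in the relative clause *who dismissed each senator*, which is itself inside the adjunct *although a violinist who dismissed each senator intervened*.
The quantifier would have to escape first the RC and then the adjunct — two independent island violations.
The inverse ordering *each senator* > *several doctors* is therefore underivable.

No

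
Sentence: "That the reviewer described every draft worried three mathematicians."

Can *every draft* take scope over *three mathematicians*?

No

Structurally, *every draft* is inside the sentential subject *that the reviewer described every draft*.
Clausal subjects are scope islands; QR from inside the subject into the matrix is barred.
The ordering *every draft* > *three mathematicians* is therefore underivable.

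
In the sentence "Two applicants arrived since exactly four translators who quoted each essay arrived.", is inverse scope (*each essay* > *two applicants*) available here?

The DP *each essay* is contained in the relative clause *who quoted each essay*, which is itself inside the adjunct *since exactly four translators who quoted each essay arrived*.
Both the relative clause and the enclosing adjunct are scope islands; QR cannot cross either.
So *each essay* cannot raise high enough to outscope *two applicants*; only the surface ordering *two applicants* > *each essay* is available.

No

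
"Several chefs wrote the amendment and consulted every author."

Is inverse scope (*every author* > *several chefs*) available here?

No

*every author* occurs within one conjunct of the coordinate structure (*consulted every author*).
Asymmetric QR out of one conjunct violates the Coordinate Structure Constraint.
The inverse ordering *every author* > *several chefs* is therefore underivable.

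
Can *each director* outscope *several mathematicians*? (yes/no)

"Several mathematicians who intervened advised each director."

Yes

*each director* is a matrix argument; only *several mathematicians* is modified by the relative clause *who intervened*, so the RC island is irrelevant to the target quantifier.
Nothing blocks QR of the lower DP to a position above the higher one, so inverse scope is available.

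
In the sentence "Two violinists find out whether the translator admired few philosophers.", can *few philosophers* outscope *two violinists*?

No

The target quantifier *few philosophers* is part of the embedded question *whether the translator admired few philosophers*.
QR across an interrogative CP boundary is ruled out as a wh-island violation.
There is no licit LF on which *few philosophers* c-commands *two violinists*.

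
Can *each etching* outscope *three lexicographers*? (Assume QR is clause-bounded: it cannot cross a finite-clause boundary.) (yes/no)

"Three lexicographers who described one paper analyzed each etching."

Although the sentence contains a relative clause (*who described one paper*), *each etching* is outside it, in the matrix VP.
Ordinary QR to a clause-peripheral position gives the wide-scope LF for the lower DP.

Yes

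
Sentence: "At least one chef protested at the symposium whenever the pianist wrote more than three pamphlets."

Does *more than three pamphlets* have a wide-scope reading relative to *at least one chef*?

The target quantifier *more than three pamphlets* is part of the adjunct clause *whenever the pianist wrote more than three pamphlets*.
Adjunct clauses are scope islands: a quantifier inside an adjunct cannot raise into the matrix clause.
There is no licit LF on which *more than three pamphlets* c-commands *at least one chef*.

No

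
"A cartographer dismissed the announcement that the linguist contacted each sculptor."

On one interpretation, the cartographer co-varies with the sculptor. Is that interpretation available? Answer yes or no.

This is the *each sculptor* > *a cartographer* reading.
*each sculptor* sits inside the complex NP *the announcement that the linguist contacted each sculptor*.
The Complex NP Constraint bars QR out of the complement clause of a noun.
There is no licit LF on which *each sculptor* c-commands *a cartographer*.

No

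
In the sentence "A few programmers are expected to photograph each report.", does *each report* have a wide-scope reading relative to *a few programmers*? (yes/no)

Yes

Raising constructions are monoclausal for scope purposes; *each report* is not separated from *a few programmers* by any island.
Since no island is crossed, the inverse ordering is licensed alongside surface scope.
Both orderings are possible: *a few programmers* > *each report* and *each report* > *a few programmers*.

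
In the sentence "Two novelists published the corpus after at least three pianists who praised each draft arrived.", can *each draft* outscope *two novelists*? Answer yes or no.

*each draft* sits inside the relative clause *who praised each draft*, which is itself inside the adjunct *after at least three pianists who praised each draft arrived*.
Nested islands: the RC island is itself inside an adjunct island, so wide scope is doubly excluded.
*each draft* is confined to the island and cannot take scope over *two novelists*.

No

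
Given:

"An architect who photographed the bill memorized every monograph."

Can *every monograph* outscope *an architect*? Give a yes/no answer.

Yes

Although the sentence contains a relative clause (*who photographed the bill*), *every monograph* is outside it, in the matrix VP.
Since no island is crossed, the inverse ordering is licensed alongside surface scope.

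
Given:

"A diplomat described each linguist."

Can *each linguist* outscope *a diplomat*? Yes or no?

*a diplomat* and *each linguist* are co-arguments of the matrix verb, with nothing but a clause-internal boundary between them.
Since no island is crossed, the inverse ordering is licensed alongside surface scope.

Yes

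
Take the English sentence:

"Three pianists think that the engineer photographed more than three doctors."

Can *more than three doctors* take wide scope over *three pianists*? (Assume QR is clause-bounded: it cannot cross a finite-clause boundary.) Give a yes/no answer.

Structurally, *more than three doctors* is inside the finite complement clause *that the engineer photographed more than three doctors*.
QR is clause-bounded, so the finite complement is a scope island for the embedded quantifier.
There is no licit LF on which *more than three doctors* c-commands *three pianists*.

No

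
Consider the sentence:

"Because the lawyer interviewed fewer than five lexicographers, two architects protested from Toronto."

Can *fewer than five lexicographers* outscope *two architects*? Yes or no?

No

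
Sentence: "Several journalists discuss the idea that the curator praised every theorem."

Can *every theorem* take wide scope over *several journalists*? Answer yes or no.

No

*every theorem* sits inside the complex NP *the idea that the curator praised every theorem*.
The complex NP is opaque for QR — the quantifier is frozen inside the noun's complement.
*every theorem* > *several journalists* would require crossing that boundary, which is illicit.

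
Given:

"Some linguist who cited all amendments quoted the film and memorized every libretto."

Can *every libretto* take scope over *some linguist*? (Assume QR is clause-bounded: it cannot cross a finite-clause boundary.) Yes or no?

No

*every libretto* occurs within one conjunct of the coordinate structure (*memorized every libretto*).
QR out of a conjunct would have to apply non-ATB, which the CSC forbids.
There is no licit LF on which *every libretto* c-commands *some linguist*.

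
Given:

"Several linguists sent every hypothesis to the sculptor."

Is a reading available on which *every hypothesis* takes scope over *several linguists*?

*several linguists* and *every hypothesis* are co-arguments of the matrix verb, with nothing but a clause-internal boundary between them.
Nothing blocks QR of the lower DP to a position above the higher one, so inverse scope is available.

Yes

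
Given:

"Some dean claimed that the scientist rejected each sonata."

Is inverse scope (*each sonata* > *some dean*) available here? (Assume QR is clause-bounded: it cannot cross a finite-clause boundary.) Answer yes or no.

No

*each sonata* sits inside the finite complement clause *that the scientist rejected each sonata*.
Given the clause-boundedness assumption, QR cannot cross the finite CP into the matrix.
*each sonata* is confined to the island and cannot take scope over *some dean*.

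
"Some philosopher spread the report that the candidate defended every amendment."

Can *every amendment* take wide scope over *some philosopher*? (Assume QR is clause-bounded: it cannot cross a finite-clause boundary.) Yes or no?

The target quantifier *every amendment* is part of the complex NP *the report that the candidate defended every amendment*.
A that-clause complement to a noun is an island; QR cannot cross the NP boundary.
So *every amendment* cannot raise high enough to outscope *some philosopher*; only the surface ordering *some philosopher* > *every amendment* is available.

No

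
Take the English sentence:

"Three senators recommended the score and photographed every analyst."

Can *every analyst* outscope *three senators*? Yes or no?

No

*every analyst* occurs within one conjunct of the coordinate structure (*photographed every analyst*).
Asymmetric QR out of one conjunct violates the Coordinate Structure Constraint.
The inverse ordering *every analyst* > *three senators* is therefore underivable.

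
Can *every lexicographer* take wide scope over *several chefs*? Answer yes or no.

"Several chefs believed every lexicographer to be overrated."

*every lexicographer* is the subject of an ECM infinitive — the infinitival complement of an ECM verb is not a scope island, so *every lexicographer* can raise into the matrix clause.
QR within a single clause is free, so the lower quantifier may take scope over the higher one.

Yes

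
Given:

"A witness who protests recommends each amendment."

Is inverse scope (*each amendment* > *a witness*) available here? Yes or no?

Yes

The RC *who protests* is an island, but *each amendment* is not inside it — it is the matrix object, a clausemate of *a witness*.
No island intervenes, so both surface and inverse scope are derivable.
So *each amendment* > *a witness* is among the available readings.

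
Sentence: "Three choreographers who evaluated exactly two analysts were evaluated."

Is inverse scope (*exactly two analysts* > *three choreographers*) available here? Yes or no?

No

Structurally, *exactly two analysts* is inside the relative clause *who evaluated exactly two analysts*.
Relative clauses block scope extraction: QR cannot target a position outside the modified NP.
So *exactly two analysts* cannot raise high enough to outscope *three choreographers*; only the surface ordering *three choreographers* > *exactly two analysts* is available.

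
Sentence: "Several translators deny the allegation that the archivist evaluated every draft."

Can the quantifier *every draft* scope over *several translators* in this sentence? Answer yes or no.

No

The target quantifier *every draft* is part of the complex NP *the allegation that the archivist evaluated every draft*.
A that-clause complement to a noun is an island; QR cannot cross the NP boundary.
There is no licit LF on which *every draft* c-commands *several translators*.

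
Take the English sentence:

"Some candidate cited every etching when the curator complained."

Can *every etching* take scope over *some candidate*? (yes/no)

Although there is an adjunct clause, *every etching* is in the main clause, not inside the adjunct.
Nothing blocks QR of the lower DP to a position above the higher one, so inverse scope is available.

Yes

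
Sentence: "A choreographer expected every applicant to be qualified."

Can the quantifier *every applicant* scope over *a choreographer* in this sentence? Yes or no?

*every applicant* is the subject of an ECM infinitive — the infinitival complement of an ECM verb is not a scope island, so *every applicant* can raise into the matrix clause.
Clause-internal QR can adjoin the lower DP above the subject, yielding the inverse reading.

Yes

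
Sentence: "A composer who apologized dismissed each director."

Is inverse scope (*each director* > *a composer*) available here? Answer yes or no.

The relative clause *who apologized* modifies *a composer*, but *each director* is not inside that relative clause — it is an argument of the matrix verb.
Ordinary QR to a clause-peripheral position gives the wide-scope LF for the lower DP.
So *each director* > *a composer* is among the available readings.

Yes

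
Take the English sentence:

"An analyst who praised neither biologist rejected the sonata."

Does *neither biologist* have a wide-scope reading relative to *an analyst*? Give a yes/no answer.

Structurally, *neither biologist* is inside the relative clause *who praised neither biologist*.
Relative clauses block scope extraction: QR cannot target a position outside the modified NP.
*neither biologist* is confined to the island and cannot take scope over *an analyst*.

No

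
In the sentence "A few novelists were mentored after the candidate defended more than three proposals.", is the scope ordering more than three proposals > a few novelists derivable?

No

*more than three proposals* is embedded in the adjunct clause *after the candidate defended more than three proposals*.
Adjunct clauses are scope islands: a quantifier inside an adjunct cannot raise into the matrix clause.
*more than three proposals* is confined to the island and cannot take scope over *a few novelists*.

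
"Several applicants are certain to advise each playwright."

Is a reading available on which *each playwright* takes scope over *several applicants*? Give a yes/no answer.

Raising constructions are monoclausal for scope purposes; *each playwright* is not separated from *several applicants* by any island.
Clause-internal QR can adjoin the lower DP above the subject, yielding the inverse reading.
So *each playwright* > *several applicants* is among the available readings.

Yes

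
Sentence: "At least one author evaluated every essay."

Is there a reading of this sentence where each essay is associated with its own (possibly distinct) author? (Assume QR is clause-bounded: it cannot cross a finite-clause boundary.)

Yes

The described interpretation is the *every essay* > *at least one author* scoping.
*at least one author* and *every essay* are co-arguments of the matrix verb, with nothing but a clause-internal boundary between them.
With no island boundary between them, the object can take inverse scope over the subject via ordinary QR within the clause.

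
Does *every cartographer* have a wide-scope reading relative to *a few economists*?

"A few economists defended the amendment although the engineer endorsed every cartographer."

No

*every cartographer* sits inside the adjunct clause *although the engineer endorsed every cartographer*.
Since the clause is an adjunct (not a complement), the Adjunct Condition blocks QR across its edge.
*every cartographer* > *a few economists* would require crossing that boundary, which is illicit.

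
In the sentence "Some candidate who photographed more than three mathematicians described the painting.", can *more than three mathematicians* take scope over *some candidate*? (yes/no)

*more than three mathematicians* sits inside the relative clause *who photographed more than three mathematicians*.
A relative clause is a scope island — quantifier raising cannot cross its boundary.
The inverse ordering *more than three mathematicians* > *some candidate* is therefore underivable.

No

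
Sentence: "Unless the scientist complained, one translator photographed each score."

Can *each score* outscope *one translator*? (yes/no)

The adjunct island is irrelevant here — *each score* and *one translator* are both in the matrix clause.
QR within a single clause is free, so the lower quantifier may take scope over the higher one.

Yes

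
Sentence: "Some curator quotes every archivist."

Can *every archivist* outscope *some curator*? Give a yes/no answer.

Yes

*every archivist* and *some curator* are in the same minimal clause.
Nothing blocks QR of the lower DP to a position above the higher one, so inverse scope is available.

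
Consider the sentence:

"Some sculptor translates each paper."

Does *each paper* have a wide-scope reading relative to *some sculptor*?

Both DPs are arguments of the same predicate; there is no clause or island boundary between them.
With no island boundary between them, the object can take inverse scope over the subject via ordinary QR within the clause.

Yes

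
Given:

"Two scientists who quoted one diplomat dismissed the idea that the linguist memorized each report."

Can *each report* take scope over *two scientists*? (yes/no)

No

*each report* occurs within the complex NP *the idea that the linguist memorized each report*.
Noun-complement clauses are scope islands (the Complex NP Constraint): a quantifier inside one cannot scope into the matrix.
So *each report* cannot raise high enough to outscope *two scientists*; only the surface ordering *two scientists* > *each report* is available.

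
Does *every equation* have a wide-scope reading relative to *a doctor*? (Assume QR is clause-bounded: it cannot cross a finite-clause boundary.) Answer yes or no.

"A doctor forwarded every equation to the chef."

Yes

*a doctor* and *every equation* are co-arguments of the matrix verb, with nothing but a clause-internal boundary between them.
No island intervenes, so both surface and inverse scope are derivable.
So *every equation* > *a doctor* is among the available readings.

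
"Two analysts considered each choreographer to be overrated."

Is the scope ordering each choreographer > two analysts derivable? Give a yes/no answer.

Yes

ECM infinitives lack a CP barrier, so *each choreographer* can QR over the matrix subject *two analysts*.
No island intervenes, so both surface and inverse scope are derivable.
The sentence is scopally ambiguous between *two analysts* > *each choreographer* and *each choreographer* > *two analysts*.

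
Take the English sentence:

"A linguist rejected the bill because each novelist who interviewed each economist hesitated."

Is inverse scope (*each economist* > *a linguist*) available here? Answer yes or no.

The DP *each economist* is contained in the relative clause *who interviewed each economist*, which is itself inside the adjunct *because each novelist who interviewed each economist hesitated*.
Nested islands: the RC island is itself inside an adjunct island, so wide scope is doubly excluded.
Hence only narrow scope for *each economist* (under *a linguist*) survives.
(Only the surface reading survives: one fixed linguist with respect to all the relevant economists.)

No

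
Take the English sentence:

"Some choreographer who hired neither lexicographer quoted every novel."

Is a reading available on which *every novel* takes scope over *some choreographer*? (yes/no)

Yes

The relative clause *who hired neither lexicographer* modifies *some choreographer*, but *every novel* is not inside that relative clause — it is an argument of the matrix verb.
Clause-internal QR can adjoin the lower DP above the subject, yielding the inverse reading.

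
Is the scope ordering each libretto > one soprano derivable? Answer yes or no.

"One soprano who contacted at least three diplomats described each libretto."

*each libretto* sits in the matrix clause, not in the relative clause on *one soprano*.
Since no island is crossed, the inverse ordering is licensed alongside surface scope.

Yes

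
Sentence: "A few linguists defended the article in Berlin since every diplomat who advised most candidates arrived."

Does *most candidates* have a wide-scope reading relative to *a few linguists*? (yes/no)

No

*most candidates* sits inside the relative clause *who advised most candidates*, which is itself inside the adjunct *since every diplomat who advised most candidates arrived*.
The quantifier would have to escape first the RC and then the adjunct — two independent island violations.
*most candidates* is confined to the island and cannot take scope over *a few linguists*.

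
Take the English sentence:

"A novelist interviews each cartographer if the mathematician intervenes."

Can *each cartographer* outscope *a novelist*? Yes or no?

The adjunct island is irrelevant here — *each cartographer* and *a novelist* are both in the matrix clause.
QR within a single clause is free, so the lower quantifier may take scope over the higher one.

Yes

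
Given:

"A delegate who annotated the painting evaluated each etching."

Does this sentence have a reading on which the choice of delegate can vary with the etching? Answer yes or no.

The paraphrase describes the scope ordering *each etching* > *a delegate*.
*each etching* sits in the matrix clause, not in the relative clause on *a delegate*.
QR within a single clause is free, so the lower quantifier may take scope over the higher one.

Yes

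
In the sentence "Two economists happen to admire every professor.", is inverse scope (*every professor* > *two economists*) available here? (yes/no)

*every professor* is the object of the infinitival complement of a raising predicate; raising infinitives are transparent for QR, so the two DPs are in effect clausemates.
With no island boundary between them, the object can take inverse scope over the subject via ordinary QR within the clause.

Yes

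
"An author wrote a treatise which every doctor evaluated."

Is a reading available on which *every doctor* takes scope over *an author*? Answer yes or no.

No

*every doctor* occurs within the relative clause *which every doctor evaluated* modifying *a treatise*.
Quantifiers inside a relative clause are trapped there; the RC boundary blocks QR.
So the wide-scope reading for *every doctor* is blocked.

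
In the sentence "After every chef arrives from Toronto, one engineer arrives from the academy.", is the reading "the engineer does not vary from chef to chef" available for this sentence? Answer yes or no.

Yes

This is the *one engineer* > *every chef* reading.
*one engineer* is a matrix-clause argument and can take scope within the matrix clause over the constituent containing *every chef*, so *one engineer* > *every chef* needs no island-crossing movement and is available.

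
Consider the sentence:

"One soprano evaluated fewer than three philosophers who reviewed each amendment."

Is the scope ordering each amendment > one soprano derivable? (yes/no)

No

The target quantifier *each amendment* is part of the relative clause *who reviewed each amendment* modifying *fewer than three philosophers*.
Relative clauses are scope islands: a quantifier cannot QR out of a relative clause to take scope in the matrix clause.
Hence only narrow scope for *each amendment* (under *one soprano*) survives.
(Only the surface reading survives: one fixed soprano with respect to all the relevant amendments.)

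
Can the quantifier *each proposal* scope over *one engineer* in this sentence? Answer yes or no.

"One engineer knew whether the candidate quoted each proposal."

No

*each proposal* sits inside the embedded question *whether the candidate quoted each proposal*.
An indirect question is a wh-island; the filled [Spec,CP] blocks QR across the CP edge.
The inverse ordering *each proposal* > *one engineer* is therefore underivable.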